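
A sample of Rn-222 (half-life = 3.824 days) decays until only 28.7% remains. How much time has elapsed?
t = t½ × log₂(N₀/N) = 6.887 days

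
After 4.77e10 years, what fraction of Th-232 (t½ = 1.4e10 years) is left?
N/N₀ = (1/2)^(t/t½) = 0.09426 = 9.43%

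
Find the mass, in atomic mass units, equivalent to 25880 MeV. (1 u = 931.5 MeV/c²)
m = E/c² = 27.78 u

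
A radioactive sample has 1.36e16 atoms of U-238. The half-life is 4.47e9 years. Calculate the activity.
A = λN = 2.109e6 decays/year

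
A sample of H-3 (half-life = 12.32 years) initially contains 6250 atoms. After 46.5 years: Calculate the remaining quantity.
N = N₀(1/2)^(t/t½) = 456.8 atoms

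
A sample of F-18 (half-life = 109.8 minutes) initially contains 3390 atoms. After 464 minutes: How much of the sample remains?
N = N₀(1/2)^(t/t½) = 181.2 atoms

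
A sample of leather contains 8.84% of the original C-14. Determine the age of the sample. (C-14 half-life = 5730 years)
Age = t½ × log₂(1/ratio) = 20050 years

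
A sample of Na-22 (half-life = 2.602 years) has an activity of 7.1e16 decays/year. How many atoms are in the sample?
N = A/λ = 2.665e17 atoms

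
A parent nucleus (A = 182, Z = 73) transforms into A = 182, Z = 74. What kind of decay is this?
ΔA = 0, ΔZ = +1 ⇒ beta-minus decay (β⁻)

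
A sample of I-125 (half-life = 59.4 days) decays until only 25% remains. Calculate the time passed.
t = t½ × log₂(N₀/N) = 118.8 days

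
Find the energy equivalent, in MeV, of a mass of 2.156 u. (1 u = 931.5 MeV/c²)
E = mc² = 2008 MeV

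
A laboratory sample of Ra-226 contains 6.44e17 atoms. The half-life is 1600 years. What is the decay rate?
A = λN = 2.79e14 decays/year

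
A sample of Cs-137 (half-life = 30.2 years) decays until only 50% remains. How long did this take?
t = t½ × log₂(N₀/N) = 30.2 years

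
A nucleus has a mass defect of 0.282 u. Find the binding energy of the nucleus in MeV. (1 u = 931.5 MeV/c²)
B.E. = Δm × 931.5 = 262.7 MeV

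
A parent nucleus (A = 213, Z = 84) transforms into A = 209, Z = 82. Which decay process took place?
ΔA = -4, ΔZ = -2 ⇒ alpha decay (α)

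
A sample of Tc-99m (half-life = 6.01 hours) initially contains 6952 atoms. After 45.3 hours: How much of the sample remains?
N = N₀(1/2)^(t/t½) = 37.42 atoms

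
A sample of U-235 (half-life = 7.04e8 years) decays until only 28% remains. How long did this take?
t = t½ × log₂(N₀/N) = 1.293e9 years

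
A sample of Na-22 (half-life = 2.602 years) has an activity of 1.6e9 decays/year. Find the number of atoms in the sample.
N = A/λ = 6.006e9 atoms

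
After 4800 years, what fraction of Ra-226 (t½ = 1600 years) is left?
N/N₀ = (1/2)^(t/t½) = 0.125 = 12.5%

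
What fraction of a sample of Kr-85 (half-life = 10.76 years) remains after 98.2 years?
N/N₀ = (1/2)^(t/t½) = 0.001789 = 0.179%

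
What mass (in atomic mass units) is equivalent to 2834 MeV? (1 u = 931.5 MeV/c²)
m = E/c² = 3.042 u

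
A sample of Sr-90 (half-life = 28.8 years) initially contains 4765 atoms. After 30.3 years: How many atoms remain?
N = N₀(1/2)^(t/t½) = 2298 atoms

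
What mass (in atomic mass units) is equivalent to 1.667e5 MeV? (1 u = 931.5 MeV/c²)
m = E/c² = 179 u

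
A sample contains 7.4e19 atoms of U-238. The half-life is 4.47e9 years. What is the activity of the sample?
A = λN = 1.147e10 decays/year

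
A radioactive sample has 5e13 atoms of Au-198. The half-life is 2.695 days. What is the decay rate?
A = λN = 1.286e13 decays/day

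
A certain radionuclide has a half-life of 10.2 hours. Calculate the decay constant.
λ = ln(2)/t½ = 0.06796 hour⁻¹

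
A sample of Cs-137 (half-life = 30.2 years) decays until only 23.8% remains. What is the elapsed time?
t = t½ × log₂(N₀/N) = 62.54 years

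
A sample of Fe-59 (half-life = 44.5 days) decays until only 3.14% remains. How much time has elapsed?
t = t½ × log₂(N₀/N) = 222.2 days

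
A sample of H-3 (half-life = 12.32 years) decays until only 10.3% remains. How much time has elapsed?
t = t½ × log₂(N₀/N) = 40.4 years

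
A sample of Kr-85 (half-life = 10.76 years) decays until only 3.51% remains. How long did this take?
t = t½ × log₂(N₀/N) = 52 years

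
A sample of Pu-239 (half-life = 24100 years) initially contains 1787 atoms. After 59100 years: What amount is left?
N = N₀(1/2)^(t/t½) = 326.5 atoms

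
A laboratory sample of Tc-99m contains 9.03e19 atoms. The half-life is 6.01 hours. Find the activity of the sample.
A = λN = 1.041e19 decays/hour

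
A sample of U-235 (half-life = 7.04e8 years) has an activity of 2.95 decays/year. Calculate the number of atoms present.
N = A/λ = 2.996e9 atoms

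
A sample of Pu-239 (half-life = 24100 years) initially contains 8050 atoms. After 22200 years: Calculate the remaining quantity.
N = N₀(1/2)^(t/t½) = 4251 atoms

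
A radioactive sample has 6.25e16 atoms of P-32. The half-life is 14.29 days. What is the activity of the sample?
A = λN = 3.032e15 decays/day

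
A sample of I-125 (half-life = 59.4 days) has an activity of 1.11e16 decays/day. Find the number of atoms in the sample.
N = A/λ = 9.512e17 atoms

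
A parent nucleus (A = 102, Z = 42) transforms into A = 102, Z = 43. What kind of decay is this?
ΔA = 0, ΔZ = +1 ⇒ beta-minus decay (β⁻)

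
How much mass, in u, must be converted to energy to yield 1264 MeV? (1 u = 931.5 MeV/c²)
m = E/c² = 1.357 u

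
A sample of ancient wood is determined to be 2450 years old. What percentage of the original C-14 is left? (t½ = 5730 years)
N/N₀ = (1/2)^(t/t½) = 0.7435 = 74.4%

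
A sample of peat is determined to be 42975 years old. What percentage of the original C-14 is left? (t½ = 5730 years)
N/N₀ = (1/2)^(t/t½) = 0.005524 = 0.552%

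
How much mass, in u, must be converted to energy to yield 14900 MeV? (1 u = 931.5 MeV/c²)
m = E/c² = 16 u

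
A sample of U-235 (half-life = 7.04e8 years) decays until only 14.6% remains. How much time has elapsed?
t = t½ × log₂(N₀/N) = 1.954e9 years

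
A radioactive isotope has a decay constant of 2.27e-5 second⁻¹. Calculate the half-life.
t½ = ln(2)/λ = 30540 seconds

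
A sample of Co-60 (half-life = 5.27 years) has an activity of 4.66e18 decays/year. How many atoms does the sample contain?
N = A/λ = 3.543e19 atoms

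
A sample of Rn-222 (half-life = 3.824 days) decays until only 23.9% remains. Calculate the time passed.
t = t½ × log₂(N₀/N) = 7.896 days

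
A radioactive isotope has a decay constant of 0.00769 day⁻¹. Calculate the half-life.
t½ = ln(2)/λ = 90.14 days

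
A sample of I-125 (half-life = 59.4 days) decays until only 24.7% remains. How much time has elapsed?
t = t½ × log₂(N₀/N) = 119.8 days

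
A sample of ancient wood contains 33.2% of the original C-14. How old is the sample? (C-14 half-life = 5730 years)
Age = t½ × log₂(1/ratio) = 9115 years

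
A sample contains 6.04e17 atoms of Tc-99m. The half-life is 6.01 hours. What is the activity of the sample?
A = λN = 6.966e16 decays/hour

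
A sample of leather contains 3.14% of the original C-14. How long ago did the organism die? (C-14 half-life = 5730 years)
Age = t½ × log₂(1/ratio) = 28610 years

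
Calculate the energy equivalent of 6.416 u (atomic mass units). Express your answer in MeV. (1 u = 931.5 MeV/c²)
E = mc² = 5977 MeV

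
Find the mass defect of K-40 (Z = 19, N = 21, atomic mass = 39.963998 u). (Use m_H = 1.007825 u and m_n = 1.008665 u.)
Δm = Z·m_H + N·m_n − M = 0.3666 u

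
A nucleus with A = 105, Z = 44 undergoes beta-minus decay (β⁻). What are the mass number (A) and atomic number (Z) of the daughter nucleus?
Daughter: A = 105, Z = 45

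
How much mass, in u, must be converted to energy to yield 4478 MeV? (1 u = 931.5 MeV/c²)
m = E/c² = 4.807 u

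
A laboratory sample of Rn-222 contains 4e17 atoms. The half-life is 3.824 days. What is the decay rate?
A = λN = 7.25e16 decays/day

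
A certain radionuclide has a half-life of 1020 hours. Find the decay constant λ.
λ = ln(2)/t½ = 6.796e-4 hour⁻¹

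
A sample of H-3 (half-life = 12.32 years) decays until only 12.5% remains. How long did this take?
t = t½ × log₂(N₀/N) = 36.96 years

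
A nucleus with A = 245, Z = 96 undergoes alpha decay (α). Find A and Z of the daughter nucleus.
Daughter: A = 241, Z = 94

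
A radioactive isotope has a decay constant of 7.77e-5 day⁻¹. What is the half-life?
t½ = ln(2)/λ = 8921 days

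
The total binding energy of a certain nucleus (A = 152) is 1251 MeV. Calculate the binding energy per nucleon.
B.E./A = 1251/152 = 8.23 MeV/nucleon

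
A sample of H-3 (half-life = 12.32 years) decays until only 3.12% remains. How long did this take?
t = t½ × log₂(N₀/N) = 61.63 years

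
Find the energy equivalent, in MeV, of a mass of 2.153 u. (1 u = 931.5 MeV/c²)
E = mc² = 2006 MeV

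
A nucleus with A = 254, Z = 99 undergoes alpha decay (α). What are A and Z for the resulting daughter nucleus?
Daughter: A = 250, Z = 97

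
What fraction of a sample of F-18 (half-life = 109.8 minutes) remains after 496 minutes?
N/N₀ = (1/2)^(t/t½) = 0.04367 = 4.37%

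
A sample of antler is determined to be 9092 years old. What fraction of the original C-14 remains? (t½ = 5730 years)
N/N₀ = (1/2)^(t/t½) = 0.3329 = 33.3%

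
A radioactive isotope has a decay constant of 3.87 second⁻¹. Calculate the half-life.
t½ = ln(2)/λ = 0.1791 seconds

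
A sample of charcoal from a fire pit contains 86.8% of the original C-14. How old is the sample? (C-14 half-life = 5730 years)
Age = t½ × log₂(1/ratio) = 1170 years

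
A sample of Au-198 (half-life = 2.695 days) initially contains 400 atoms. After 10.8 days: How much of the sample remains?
N = N₀(1/2)^(t/t½) = 24.87 atoms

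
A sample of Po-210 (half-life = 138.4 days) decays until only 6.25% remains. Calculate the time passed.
t = t½ × log₂(N₀/N) = 553.6 days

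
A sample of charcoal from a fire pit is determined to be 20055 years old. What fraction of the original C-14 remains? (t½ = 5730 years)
N/N₀ = (1/2)^(t/t½) = 0.08839 = 8.84%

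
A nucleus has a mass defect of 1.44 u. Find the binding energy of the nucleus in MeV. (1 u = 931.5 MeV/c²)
B.E. = Δm × 931.5 = 1341 MeV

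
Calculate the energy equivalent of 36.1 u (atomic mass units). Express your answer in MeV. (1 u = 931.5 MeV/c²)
E = mc² = 33630 MeV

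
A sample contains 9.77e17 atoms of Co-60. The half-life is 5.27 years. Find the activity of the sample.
A = λN = 1.285e17 decays/year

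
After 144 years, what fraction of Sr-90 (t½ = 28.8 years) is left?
N/N₀ = (1/2)^(t/t½) = 0.03125 = 3.12%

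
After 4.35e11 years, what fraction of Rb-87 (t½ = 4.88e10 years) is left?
N/N₀ = (1/2)^(t/t½) = 0.002073 = 0.207%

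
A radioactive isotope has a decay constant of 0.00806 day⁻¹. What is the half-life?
t½ = ln(2)/λ = 86 days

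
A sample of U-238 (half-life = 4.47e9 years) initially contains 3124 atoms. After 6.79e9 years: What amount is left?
N = N₀(1/2)^(t/t½) = 1090 atoms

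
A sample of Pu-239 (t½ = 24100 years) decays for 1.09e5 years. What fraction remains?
N/N₀ = (1/2)^(t/t½) = 0.0435 = 4.35%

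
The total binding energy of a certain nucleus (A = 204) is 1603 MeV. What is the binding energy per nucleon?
B.E./A = 1603/204 = 7.858 MeV/nucleon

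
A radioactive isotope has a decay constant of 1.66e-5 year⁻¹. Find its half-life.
t½ = ln(2)/λ = 41760 years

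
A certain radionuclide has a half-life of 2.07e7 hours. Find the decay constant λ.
λ = ln(2)/t½ = 3.349e-8 hour⁻¹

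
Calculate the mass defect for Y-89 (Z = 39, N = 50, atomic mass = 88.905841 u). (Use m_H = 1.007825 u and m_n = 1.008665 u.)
Δm = Z·m_H + N·m_n − M = 0.8326 u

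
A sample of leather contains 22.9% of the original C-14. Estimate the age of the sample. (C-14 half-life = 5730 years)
Age = t½ × log₂(1/ratio) = 12190 years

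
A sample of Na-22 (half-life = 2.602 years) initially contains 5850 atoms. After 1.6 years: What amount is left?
N = N₀(1/2)^(t/t½) = 3820 atoms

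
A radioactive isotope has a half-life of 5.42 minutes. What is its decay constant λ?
λ = ln(2)/t½ = 0.1279 minute⁻¹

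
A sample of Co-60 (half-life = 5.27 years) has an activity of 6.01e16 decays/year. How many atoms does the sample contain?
N = A/λ = 4.569e17 atoms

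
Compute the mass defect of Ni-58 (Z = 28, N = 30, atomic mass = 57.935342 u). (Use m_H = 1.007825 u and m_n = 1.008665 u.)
Δm = Z·m_H + N·m_n − M = 0.5437 u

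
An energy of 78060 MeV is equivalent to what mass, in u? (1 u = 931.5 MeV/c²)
m = E/c² = 83.8 u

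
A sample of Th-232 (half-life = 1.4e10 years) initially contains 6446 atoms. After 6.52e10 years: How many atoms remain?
N = N₀(1/2)^(t/t½) = 255.5 atoms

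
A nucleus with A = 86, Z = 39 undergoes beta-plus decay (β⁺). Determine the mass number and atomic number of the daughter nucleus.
Daughter: A = 86, Z = 38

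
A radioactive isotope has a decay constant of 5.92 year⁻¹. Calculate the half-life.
t½ = ln(2)/λ = 0.1171 years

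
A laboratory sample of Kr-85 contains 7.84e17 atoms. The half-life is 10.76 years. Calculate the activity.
A = λN = 5.05e16 decays/year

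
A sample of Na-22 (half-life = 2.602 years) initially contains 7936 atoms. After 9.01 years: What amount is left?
N = N₀(1/2)^(t/t½) = 719.8 atoms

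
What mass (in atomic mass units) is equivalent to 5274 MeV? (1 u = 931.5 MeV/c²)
m = E/c² = 5.662 u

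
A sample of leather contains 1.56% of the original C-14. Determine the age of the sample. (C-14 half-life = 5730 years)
Age = t½ × log₂(1/ratio) = 34390 years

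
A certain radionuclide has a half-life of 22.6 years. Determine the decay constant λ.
λ = ln(2)/t½ = 0.03067 year⁻¹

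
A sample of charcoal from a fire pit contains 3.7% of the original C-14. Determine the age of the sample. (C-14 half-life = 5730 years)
Age = t½ × log₂(1/ratio) = 27250 years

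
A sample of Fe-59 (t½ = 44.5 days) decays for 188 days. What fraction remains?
N/N₀ = (1/2)^(t/t½) = 0.05349 = 5.35%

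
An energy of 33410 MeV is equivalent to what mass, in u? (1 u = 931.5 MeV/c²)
m = E/c² = 35.87 u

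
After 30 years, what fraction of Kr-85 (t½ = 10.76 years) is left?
N/N₀ = (1/2)^(t/t½) = 0.1448 = 14.5%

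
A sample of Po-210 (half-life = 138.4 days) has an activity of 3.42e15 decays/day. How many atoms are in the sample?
N = A/λ = 6.829e17 atoms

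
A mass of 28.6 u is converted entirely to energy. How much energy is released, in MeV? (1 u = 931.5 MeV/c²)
E = mc² = 26640 MeV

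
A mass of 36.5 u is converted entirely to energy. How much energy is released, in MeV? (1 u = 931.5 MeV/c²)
E = mc² = 34000 MeV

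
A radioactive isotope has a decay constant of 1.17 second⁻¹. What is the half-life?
t½ = ln(2)/λ = 0.5924 seconds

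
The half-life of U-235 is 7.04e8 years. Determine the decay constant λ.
λ = ln(2)/t½ = 9.846e-10 year⁻¹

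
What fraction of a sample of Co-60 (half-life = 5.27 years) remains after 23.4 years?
N/N₀ = (1/2)^(t/t½) = 0.04606 = 4.61%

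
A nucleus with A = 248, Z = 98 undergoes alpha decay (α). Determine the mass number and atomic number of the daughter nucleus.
Daughter: A = 244, Z = 96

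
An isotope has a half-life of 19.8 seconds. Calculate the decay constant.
λ = ln(2)/t½ = 0.03501 second⁻¹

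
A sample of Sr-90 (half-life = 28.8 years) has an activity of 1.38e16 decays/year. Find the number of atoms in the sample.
N = A/λ = 5.734e17 atoms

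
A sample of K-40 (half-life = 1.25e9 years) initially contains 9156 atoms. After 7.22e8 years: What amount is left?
N = N₀(1/2)^(t/t½) = 6135 atoms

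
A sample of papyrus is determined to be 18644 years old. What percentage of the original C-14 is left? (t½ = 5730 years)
N/N₀ = (1/2)^(t/t½) = 0.1048 = 10.5%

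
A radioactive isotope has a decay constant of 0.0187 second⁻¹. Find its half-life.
t½ = ln(2)/λ = 37.07 seconds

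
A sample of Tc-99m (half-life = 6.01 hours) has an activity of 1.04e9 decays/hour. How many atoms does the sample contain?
N = A/λ = 9.017e9 atoms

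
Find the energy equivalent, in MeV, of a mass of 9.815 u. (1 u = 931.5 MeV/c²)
E = mc² = 9143 MeV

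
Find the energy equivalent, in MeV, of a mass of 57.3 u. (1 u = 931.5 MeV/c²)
E = mc² = 53370 MeV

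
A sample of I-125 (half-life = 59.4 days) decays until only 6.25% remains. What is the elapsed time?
t = t½ × log₂(N₀/N) = 237.6 days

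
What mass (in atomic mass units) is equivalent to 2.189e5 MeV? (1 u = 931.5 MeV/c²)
m = E/c² = 235 u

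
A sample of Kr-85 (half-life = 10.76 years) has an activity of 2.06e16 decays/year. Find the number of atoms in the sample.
N = A/λ = 3.198e17 atoms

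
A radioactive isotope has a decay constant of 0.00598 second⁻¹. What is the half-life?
t½ = ln(2)/λ = 115.9 seconds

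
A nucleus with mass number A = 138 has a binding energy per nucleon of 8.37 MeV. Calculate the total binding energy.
B.E. = 8.37 × 138 = 1155 MeV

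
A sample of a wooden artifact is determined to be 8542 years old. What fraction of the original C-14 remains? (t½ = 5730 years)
N/N₀ = (1/2)^(t/t½) = 0.3558 = 35.6%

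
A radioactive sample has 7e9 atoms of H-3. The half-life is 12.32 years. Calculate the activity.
A = λN = 3.938e8 decays/year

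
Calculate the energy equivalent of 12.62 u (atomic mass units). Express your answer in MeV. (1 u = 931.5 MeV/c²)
E = mc² = 11760 MeV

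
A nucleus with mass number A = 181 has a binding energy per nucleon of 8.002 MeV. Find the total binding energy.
B.E. = 8.002 × 181 = 1448 MeV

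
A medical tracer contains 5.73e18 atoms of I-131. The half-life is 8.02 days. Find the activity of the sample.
A = λN = 4.952e17 decays/day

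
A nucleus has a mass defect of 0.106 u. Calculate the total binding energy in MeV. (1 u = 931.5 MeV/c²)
B.E. = Δm × 931.5 = 98.74 MeV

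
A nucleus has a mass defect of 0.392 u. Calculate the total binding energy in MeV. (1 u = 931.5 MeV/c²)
B.E. = Δm × 931.5 = 365.1 MeV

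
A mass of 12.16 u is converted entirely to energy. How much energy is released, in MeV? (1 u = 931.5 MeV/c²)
E = mc² = 11330 MeV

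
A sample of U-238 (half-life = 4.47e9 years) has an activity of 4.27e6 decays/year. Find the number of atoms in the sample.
N = A/λ = 2.754e16 atoms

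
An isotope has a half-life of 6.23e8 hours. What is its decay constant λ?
λ = ln(2)/t½ = 1.113e-9 hour⁻¹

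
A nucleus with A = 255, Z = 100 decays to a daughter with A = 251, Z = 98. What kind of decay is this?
ΔA = -4, ΔZ = -2 ⇒ alpha decay (α)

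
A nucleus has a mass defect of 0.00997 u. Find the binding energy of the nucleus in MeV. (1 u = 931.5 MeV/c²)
B.E. = Δm × 931.5 = 9.287 MeV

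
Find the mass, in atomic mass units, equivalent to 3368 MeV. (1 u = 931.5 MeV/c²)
m = E/c² = 3.616 u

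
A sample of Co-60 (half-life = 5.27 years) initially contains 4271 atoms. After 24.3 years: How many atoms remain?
N = N₀(1/2)^(t/t½) = 174.8 atoms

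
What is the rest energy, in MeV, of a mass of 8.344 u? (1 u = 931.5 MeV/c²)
E = mc² = 7772 MeV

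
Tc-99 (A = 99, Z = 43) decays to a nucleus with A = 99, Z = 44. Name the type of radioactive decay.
ΔA = 0, ΔZ = +1 ⇒ beta-minus decay (β⁻)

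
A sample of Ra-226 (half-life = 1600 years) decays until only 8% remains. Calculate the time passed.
t = t½ × log₂(N₀/N) = 5830 years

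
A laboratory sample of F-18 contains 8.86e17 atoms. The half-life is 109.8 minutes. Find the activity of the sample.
A = λN = 5.593e15 decays/minute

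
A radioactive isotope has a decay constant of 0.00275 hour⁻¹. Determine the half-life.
t½ = ln(2)/λ = 252.1 hours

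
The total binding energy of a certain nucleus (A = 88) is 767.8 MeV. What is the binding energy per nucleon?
B.E./A = 767.8/88 = 8.725 MeV/nucleon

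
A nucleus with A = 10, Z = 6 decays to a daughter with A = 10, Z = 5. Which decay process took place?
ΔA = 0, ΔZ = -1 ⇒ beta-plus decay (β⁺) or electron capture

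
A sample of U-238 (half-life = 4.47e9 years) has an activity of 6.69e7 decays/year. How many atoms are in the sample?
N = A/λ = 4.314e17 atoms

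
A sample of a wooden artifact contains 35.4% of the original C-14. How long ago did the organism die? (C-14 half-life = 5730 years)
Age = t½ × log₂(1/ratio) = 8585 years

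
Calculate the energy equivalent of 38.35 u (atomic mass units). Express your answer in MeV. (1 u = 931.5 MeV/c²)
E = mc² = 35720 MeV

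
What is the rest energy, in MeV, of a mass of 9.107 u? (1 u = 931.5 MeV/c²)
E = mc² = 8483 MeV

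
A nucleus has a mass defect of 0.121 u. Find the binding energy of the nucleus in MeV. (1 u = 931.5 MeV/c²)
B.E. = Δm × 931.5 = 112.7 MeV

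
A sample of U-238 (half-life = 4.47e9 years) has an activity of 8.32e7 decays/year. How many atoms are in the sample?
N = A/λ = 5.365e17 atoms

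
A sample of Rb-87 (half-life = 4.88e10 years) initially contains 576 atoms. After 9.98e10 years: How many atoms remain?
N = N₀(1/2)^(t/t½) = 139.6 atoms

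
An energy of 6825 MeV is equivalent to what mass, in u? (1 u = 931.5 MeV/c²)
m = E/c² = 7.327 u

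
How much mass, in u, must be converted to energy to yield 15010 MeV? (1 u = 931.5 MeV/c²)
m = E/c² = 16.11 u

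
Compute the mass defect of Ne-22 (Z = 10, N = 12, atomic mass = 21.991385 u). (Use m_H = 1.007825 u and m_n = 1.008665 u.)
Δm = Z·m_H + N·m_n − M = 0.1908 u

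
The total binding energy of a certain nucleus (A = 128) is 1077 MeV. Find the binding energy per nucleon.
B.E./A = 1077/128 = 8.414 MeV/nucleon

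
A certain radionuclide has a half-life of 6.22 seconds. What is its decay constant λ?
λ = ln(2)/t½ = 0.1114 second⁻¹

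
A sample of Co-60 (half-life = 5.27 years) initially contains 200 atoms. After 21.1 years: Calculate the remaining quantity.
N = N₀(1/2)^(t/t½) = 12.47 atoms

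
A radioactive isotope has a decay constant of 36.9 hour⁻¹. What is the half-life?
t½ = ln(2)/λ = 0.01878 hours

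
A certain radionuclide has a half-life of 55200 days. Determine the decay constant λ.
λ = ln(2)/t½ = 1.256e-5 day⁻¹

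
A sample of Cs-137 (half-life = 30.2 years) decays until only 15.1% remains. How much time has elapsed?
t = t½ × log₂(N₀/N) = 82.37 years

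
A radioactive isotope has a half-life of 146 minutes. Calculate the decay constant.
λ = ln(2)/t½ = 0.004748 minute⁻¹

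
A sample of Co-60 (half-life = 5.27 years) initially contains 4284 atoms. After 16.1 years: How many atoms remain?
N = N₀(1/2)^(t/t½) = 515.5 atoms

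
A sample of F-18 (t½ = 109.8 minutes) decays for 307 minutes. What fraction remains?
N/N₀ = (1/2)^(t/t½) = 0.144 = 14.4%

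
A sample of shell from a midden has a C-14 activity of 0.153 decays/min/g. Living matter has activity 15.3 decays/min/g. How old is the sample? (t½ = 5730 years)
Age = t½ × log₂(A₀/A) = 38070 years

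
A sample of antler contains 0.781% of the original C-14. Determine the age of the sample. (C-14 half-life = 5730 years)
Age = t½ × log₂(1/ratio) = 40110 years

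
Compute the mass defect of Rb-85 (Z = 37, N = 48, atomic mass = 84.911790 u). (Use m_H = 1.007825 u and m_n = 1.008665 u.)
Δm = Z·m_H + N·m_n − M = 0.7937 u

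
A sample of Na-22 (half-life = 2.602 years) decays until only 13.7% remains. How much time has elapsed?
t = t½ × log₂(N₀/N) = 7.462 years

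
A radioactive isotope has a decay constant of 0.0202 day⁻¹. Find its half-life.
t½ = ln(2)/λ = 34.31 days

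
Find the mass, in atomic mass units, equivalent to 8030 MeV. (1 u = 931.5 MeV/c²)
m = E/c² = 8.621 u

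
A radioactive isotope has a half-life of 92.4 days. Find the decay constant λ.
λ = ln(2)/t½ = 0.007502 day⁻¹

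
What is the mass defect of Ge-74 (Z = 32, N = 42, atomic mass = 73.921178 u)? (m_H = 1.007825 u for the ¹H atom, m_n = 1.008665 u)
Δm = Z·m_H + N·m_n − M = 0.6932 u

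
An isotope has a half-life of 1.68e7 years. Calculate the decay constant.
λ = ln(2)/t½ = 4.126e-8 year⁻¹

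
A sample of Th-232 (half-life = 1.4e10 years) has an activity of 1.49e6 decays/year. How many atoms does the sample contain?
N = A/λ = 3.009e16 atoms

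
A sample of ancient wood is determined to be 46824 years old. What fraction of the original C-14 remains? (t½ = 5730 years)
N/N₀ = (1/2)^(t/t½) = 0.003468 = 0.347%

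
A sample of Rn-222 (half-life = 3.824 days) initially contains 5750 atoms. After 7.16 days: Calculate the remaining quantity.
N = N₀(1/2)^(t/t½) = 1570 atoms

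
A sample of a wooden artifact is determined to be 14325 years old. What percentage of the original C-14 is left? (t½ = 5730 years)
N/N₀ = (1/2)^(t/t½) = 0.1768 = 17.7%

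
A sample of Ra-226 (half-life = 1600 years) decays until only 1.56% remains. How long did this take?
t = t½ × log₂(N₀/N) = 9604 years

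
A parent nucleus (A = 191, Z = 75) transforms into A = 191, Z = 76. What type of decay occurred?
ΔA = 0, ΔZ = +1 ⇒ beta-minus decay (β⁻)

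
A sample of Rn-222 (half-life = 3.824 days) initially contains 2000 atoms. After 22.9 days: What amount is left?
N = N₀(1/2)^(t/t½) = 31.5 atoms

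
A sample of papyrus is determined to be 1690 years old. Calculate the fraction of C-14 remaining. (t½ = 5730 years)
N/N₀ = (1/2)^(t/t½) = 0.8151 = 81.5%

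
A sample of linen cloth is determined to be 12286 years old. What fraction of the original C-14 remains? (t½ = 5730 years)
N/N₀ = (1/2)^(t/t½) = 0.2262 = 22.6%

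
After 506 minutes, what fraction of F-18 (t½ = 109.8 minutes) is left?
N/N₀ = (1/2)^(t/t½) = 0.041 = 4.1%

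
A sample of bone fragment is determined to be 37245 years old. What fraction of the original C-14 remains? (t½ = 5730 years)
N/N₀ = (1/2)^(t/t½) = 0.01105 = 1.1%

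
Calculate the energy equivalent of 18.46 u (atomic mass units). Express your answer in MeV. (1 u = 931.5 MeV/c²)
E = mc² = 17200 MeV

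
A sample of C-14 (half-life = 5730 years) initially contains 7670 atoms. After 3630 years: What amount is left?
N = N₀(1/2)^(t/t½) = 4944 atoms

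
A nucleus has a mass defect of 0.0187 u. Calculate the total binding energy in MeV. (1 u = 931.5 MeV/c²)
B.E. = Δm × 931.5 = 17.42 MeV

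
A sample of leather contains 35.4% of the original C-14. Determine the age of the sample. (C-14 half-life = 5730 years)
Age = t½ × log₂(1/ratio) = 8585 years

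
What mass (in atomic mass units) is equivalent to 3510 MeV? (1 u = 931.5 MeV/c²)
m = E/c² = 3.768 u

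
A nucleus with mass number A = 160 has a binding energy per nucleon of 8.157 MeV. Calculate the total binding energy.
B.E. = 8.157 × 160 = 1305 MeV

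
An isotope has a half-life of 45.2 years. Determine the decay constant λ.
λ = ln(2)/t½ = 0.01534 year⁻¹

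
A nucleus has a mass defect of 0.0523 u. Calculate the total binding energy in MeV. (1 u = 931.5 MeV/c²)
B.E. = Δm × 931.5 = 48.72 MeV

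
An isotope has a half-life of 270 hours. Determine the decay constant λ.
λ = ln(2)/t½ = 0.002567 hour⁻¹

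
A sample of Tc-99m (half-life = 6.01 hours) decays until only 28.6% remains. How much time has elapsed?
t = t½ × log₂(N₀/N) = 10.85 hours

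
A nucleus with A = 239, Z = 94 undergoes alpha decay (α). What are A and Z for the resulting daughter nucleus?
Daughter: A = 235, Z = 92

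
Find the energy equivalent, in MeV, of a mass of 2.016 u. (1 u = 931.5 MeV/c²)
E = mc² = 1878 MeV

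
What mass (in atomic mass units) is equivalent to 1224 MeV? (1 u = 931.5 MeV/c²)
m = E/c² = 1.314 u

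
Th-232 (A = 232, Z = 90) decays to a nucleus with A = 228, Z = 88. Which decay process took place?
ΔA = -4, ΔZ = -2 ⇒ alpha decay (α)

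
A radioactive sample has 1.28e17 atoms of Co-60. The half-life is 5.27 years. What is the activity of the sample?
A = λN = 1.684e16 decays/year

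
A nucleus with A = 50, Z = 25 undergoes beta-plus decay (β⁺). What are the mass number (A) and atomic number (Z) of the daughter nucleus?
Daughter: A = 50, Z = 24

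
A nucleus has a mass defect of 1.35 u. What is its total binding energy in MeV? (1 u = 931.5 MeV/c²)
B.E. = Δm × 931.5 = 1258 MeV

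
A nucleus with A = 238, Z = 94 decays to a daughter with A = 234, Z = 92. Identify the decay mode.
ΔA = -4, ΔZ = -2 ⇒ alpha decay (α)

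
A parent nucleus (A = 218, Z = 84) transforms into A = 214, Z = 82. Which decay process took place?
ΔA = -4, ΔZ = -2 ⇒ alpha decay (α)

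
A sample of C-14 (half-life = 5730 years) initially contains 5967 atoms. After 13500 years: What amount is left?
N = N₀(1/2)^(t/t½) = 1166 atoms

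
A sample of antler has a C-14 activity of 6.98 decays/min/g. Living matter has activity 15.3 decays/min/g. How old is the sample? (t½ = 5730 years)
Age = t½ × log₂(A₀/A) = 6488 years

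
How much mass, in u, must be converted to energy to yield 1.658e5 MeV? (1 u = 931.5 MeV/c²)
m = E/c² = 178 u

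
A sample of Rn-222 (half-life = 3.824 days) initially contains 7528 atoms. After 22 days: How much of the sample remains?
N = N₀(1/2)^(t/t½) = 139.6 atoms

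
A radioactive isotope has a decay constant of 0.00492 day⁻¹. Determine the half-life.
t½ = ln(2)/λ = 140.9 days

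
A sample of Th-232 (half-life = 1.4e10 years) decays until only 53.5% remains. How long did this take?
t = t½ × log₂(N₀/N) = 1.263e10 years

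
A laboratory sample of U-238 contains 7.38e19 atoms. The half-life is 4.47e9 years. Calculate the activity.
A = λN = 1.144e10 decays/year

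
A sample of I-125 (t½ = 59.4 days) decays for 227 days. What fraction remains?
N/N₀ = (1/2)^(t/t½) = 0.07073 = 7.07%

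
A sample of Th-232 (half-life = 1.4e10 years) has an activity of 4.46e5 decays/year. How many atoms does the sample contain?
N = A/λ = 9.008e15 atoms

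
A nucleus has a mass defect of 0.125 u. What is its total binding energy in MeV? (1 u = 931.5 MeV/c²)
B.E. = Δm × 931.5 = 116.4 MeV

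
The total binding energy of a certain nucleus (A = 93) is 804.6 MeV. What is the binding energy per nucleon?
B.E./A = 804.6/93 = 8.652 MeV/nucleon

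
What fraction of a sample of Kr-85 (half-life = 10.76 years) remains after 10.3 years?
N/N₀ = (1/2)^(t/t½) = 0.515 = 51.5%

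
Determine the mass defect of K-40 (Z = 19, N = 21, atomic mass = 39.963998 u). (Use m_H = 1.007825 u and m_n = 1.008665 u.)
Δm = Z·m_H + N·m_n − M = 0.3666 u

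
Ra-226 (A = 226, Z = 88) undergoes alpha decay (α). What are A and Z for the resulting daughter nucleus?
Daughter: A = 222, Z = 86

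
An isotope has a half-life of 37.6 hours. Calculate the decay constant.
λ = ln(2)/t½ = 0.01843 hour⁻¹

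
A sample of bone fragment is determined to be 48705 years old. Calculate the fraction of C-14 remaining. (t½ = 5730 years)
N/N₀ = (1/2)^(t/t½) = 0.002762 = 0.276%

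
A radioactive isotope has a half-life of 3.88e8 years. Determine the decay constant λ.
λ = ln(2)/t½ = 1.786e-9 year⁻¹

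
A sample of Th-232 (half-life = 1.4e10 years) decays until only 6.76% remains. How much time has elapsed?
t = t½ × log₂(N₀/N) = 5.442e10 years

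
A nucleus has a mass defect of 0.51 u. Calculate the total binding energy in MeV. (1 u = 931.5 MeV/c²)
B.E. = Δm × 931.5 = 475.1 MeV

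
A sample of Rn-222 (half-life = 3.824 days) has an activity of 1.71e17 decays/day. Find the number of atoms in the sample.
N = A/λ = 9.434e17 atoms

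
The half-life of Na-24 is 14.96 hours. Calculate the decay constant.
λ = ln(2)/t½ = 0.04633 hour⁻¹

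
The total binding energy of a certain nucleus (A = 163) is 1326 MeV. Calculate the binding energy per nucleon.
B.E./A = 1326/163 = 8.135 MeV/nucleon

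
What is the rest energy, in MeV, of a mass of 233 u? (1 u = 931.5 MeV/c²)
E = mc² = 2.17e5 MeV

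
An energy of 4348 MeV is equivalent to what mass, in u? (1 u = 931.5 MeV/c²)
m = E/c² = 4.668 u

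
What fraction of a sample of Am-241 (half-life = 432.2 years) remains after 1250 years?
N/N₀ = (1/2)^(t/t½) = 0.1347 = 13.5%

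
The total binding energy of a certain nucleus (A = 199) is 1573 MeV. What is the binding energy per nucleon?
B.E./A = 1573/199 = 7.905 MeV/nucleon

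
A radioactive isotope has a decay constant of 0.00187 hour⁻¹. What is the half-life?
t½ = ln(2)/λ = 370.7 hours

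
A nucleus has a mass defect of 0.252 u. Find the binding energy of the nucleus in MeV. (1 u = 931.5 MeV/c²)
B.E. = Δm × 931.5 = 234.7 MeV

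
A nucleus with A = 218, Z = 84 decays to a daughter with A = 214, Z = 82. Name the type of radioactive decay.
ΔA = -4, ΔZ = -2 ⇒ alpha decay (α)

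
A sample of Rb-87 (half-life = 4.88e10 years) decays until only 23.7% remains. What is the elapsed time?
t = t½ × log₂(N₀/N) = 1.014e11 years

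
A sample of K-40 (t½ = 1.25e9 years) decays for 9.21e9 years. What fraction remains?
N/N₀ = (1/2)^(t/t½) = 0.006054 = 0.605%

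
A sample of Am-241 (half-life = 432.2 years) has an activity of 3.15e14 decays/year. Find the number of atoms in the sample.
N = A/λ = 1.964e17 atoms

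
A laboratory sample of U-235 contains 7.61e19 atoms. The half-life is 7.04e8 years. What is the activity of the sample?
A = λN = 7.493e10 decays/year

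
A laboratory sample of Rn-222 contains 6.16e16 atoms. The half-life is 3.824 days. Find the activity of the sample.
A = λN = 1.117e16 decays/day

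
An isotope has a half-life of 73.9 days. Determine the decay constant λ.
λ = ln(2)/t½ = 0.00938 day⁻¹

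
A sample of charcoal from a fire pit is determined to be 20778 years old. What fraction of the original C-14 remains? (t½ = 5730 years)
N/N₀ = (1/2)^(t/t½) = 0.08099 = 8.1%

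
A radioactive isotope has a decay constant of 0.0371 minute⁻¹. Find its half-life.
t½ = ln(2)/λ = 18.68 minutes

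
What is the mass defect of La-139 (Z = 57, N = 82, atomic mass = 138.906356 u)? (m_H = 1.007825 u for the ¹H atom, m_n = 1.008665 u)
Δm = Z·m_H + N·m_n − M = 1.25 u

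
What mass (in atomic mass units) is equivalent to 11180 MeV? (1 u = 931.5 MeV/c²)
m = E/c² = 12 u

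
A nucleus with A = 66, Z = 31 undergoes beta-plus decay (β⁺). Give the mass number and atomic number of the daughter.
Daughter: A = 66, Z = 30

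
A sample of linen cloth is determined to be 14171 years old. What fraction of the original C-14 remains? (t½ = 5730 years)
N/N₀ = (1/2)^(t/t½) = 0.1801 = 18%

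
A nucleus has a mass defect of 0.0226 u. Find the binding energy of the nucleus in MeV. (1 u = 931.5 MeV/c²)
B.E. = Δm × 931.5 = 21.05 MeV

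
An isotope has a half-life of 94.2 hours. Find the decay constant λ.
λ = ln(2)/t½ = 0.007358 hour⁻¹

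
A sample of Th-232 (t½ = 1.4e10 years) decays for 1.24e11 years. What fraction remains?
N/N₀ = (1/2)^(t/t½) = 0.002156 = 0.216%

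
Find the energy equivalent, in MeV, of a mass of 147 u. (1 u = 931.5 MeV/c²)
E = mc² = 1.369e5 MeV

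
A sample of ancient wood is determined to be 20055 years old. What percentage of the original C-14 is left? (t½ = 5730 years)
N/N₀ = (1/2)^(t/t½) = 0.08839 = 8.84%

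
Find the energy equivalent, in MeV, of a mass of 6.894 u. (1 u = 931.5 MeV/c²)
E = mc² = 6422 MeV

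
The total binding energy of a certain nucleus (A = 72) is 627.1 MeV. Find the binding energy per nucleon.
B.E./A = 627.1/72 = 8.71 MeV/nucleon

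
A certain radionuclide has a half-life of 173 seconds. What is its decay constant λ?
λ = ln(2)/t½ = 0.004007 second⁻¹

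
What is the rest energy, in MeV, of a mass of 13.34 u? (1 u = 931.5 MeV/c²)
E = mc² = 12430 MeV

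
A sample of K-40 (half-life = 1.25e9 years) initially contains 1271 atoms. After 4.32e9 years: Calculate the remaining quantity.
N = N₀(1/2)^(t/t½) = 115.8 atoms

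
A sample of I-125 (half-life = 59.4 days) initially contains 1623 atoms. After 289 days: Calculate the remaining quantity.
N = N₀(1/2)^(t/t½) = 55.68 atoms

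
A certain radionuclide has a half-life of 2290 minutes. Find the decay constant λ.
λ = ln(2)/t½ = 3.027e-4 minute⁻¹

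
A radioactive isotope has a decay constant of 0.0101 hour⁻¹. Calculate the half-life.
t½ = ln(2)/λ = 68.63 hours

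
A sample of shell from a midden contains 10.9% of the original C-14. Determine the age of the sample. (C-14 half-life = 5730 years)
Age = t½ × log₂(1/ratio) = 18320 years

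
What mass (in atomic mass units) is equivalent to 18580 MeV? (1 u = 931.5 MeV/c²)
m = E/c² = 19.95 u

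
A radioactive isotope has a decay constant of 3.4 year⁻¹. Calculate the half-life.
t½ = ln(2)/λ = 0.2039 years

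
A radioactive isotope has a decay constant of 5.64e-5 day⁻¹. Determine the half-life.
t½ = ln(2)/λ = 12290 days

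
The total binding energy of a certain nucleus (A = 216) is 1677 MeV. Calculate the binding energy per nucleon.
B.E./A = 1677/216 = 7.764 MeV/nucleon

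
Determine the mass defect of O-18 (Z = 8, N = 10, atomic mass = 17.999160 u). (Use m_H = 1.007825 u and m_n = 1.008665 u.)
Δm = Z·m_H + N·m_n − M = 0.1501 u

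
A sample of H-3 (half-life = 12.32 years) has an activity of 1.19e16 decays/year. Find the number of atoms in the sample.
N = A/λ = 2.115e17 atoms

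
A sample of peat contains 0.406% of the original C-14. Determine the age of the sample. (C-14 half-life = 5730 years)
Age = t½ × log₂(1/ratio) = 45520 years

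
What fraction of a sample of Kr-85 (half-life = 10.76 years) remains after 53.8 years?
N/N₀ = (1/2)^(t/t½) = 0.03125 = 3.12%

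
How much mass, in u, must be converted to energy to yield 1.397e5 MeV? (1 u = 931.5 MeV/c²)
m = E/c² = 150 u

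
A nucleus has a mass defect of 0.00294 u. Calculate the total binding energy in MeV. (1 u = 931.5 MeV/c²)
B.E. = Δm × 931.5 = 2.739 MeV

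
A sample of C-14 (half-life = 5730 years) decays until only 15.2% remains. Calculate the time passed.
t = t½ × log₂(N₀/N) = 15570 years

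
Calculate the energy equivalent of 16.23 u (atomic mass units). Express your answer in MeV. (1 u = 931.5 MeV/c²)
E = mc² = 15120 MeV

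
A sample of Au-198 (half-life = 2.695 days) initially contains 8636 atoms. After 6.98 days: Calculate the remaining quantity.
N = N₀(1/2)^(t/t½) = 1434 atoms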